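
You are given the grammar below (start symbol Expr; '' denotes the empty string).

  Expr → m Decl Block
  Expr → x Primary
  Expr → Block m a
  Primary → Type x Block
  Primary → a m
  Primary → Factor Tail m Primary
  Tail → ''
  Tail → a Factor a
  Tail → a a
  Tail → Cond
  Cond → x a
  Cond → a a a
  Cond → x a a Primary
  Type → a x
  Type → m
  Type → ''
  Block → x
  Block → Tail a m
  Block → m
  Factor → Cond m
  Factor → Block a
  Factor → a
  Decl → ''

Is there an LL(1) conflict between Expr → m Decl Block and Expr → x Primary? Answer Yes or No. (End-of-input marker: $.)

No

FIRST(m Decl Block) = { m } and FIRST(x Primary) = { x }.
The FIRST sets are disjoint and neither alternative is nullable — no conflict.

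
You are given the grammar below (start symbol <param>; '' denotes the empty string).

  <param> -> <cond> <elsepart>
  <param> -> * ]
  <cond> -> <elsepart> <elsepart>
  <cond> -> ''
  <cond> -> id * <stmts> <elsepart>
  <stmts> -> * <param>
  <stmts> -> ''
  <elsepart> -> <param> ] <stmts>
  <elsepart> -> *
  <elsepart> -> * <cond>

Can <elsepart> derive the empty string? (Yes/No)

No

Nullable nonterminals: <cond>, <stmts>.
No production of <elsepart> has an RHS whose symbols are all nullable, so <elsepart> is not nullable.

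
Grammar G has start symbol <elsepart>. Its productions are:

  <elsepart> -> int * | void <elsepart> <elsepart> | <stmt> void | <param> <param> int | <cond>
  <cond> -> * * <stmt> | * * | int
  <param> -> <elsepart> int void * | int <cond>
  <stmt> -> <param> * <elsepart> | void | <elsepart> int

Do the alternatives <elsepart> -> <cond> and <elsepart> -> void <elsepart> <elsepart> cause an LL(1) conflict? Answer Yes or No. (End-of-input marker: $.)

No

FIRST(<cond>) = { *, int } and FIRST(void <elsepart> <elsepart>) = { void }.
The FIRST sets are disjoint and neither alternative is nullable — no conflict.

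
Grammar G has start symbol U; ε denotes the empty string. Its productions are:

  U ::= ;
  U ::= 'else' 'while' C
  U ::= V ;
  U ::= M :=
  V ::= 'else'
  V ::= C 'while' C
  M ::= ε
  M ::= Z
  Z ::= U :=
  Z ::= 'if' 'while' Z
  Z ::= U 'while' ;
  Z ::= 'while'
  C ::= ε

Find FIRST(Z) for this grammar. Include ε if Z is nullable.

From Z ::= U :=: add FIRST(U) = { 'else', 'if', 'while', :=, ; }.
Z ::= 'if' 'while' Z contributes {'if'}.
From Z ::= U 'while' ;: add FIRST(U) = { 'else', 'if', 'while', :=, ; }.
Z ::= 'while' contributes {'while'}.
Union: FIRST(Z) = { 'else', 'if', 'while', :=, ; }.

{ 'else', 'if', 'while', :=, ; }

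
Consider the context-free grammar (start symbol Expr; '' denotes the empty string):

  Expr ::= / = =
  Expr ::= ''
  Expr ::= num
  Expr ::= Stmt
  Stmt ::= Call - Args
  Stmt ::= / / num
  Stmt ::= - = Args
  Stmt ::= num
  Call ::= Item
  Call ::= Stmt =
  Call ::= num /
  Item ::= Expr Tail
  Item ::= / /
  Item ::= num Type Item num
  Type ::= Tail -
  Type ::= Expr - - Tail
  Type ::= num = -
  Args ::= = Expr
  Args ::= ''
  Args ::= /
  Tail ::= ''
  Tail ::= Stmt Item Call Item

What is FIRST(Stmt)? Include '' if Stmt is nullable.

{ -, /, num }

From Stmt ::= Call - Args: Call nullable, take FIRST(Call) ∪ {-} = { -, /, num }.
Stmt ::= / / num contributes {/}.
Stmt ::= - = Args contributes {-}.
Stmt ::= num contributes {num}.
Union: FIRST(Stmt) = { -, /, num }.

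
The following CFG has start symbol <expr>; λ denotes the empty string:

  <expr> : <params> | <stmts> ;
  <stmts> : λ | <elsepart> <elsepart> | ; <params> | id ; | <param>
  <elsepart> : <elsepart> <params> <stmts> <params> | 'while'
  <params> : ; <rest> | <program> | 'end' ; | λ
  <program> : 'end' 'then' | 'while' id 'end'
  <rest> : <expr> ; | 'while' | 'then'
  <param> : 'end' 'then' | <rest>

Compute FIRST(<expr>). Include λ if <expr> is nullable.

{ 'end', 'then', 'while', ;, id, λ }

From <expr> : <params>: add FIRST(<params>) = { 'end', 'while', ;, λ } (including λ since <params> is nullable).
From <expr> : <stmts> ;: <stmts> nullable, take FIRST(<stmts>) ∪ {;} = { 'end', 'then', 'while', ;, id }.
Union: FIRST(<expr>) = { 'end', 'then', 'while', ;, id, λ }.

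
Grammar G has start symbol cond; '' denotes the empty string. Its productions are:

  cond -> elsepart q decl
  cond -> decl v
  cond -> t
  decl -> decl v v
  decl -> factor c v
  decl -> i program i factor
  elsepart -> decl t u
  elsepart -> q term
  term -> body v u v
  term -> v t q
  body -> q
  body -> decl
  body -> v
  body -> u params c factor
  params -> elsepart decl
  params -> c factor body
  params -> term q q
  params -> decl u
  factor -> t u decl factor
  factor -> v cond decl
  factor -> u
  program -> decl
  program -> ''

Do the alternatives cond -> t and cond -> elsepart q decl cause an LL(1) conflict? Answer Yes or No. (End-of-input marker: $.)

FIRST(t) = { t } and FIRST(elsepart q decl) = { i, q, t, u, v }.
Both contain t, so the two alternatives are not disjoint — LL(1) conflict.

Yes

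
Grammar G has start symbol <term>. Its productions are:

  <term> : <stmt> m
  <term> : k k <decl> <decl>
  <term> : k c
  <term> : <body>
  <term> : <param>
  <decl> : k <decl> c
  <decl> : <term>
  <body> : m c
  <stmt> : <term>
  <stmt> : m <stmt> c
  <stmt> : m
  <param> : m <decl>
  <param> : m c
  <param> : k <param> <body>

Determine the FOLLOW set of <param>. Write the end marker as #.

{ #, c, k, m }

In <term> : <param>: <param> is at the end, add FOLLOW(<term>) = { #, c, k, m }.
In <param> : k <param> <body>: add FIRST(<body>) = { m }.
Union: FOLLOW(<param>) = { #, c, k, m }.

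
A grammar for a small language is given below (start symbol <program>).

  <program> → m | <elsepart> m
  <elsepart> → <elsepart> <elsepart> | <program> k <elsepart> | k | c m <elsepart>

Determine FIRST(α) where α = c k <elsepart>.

c is a terminal; add {c} and stop.

{ c }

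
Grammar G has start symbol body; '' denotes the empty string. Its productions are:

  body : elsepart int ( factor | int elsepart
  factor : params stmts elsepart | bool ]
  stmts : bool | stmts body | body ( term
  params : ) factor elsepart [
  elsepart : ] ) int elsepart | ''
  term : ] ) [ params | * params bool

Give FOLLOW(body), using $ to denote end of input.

body is the start symbol, so $ ∈ FOLLOW(body).
In stmts : stmts body: body is at the end, add FOLLOW(stmts) = { $, (, [, ], int }.
In stmts : body ( term: add FIRST(( term) = { ( }.
Union: FOLLOW(body) = { $, (, [, ], int }.

{ $, (, [, ], int }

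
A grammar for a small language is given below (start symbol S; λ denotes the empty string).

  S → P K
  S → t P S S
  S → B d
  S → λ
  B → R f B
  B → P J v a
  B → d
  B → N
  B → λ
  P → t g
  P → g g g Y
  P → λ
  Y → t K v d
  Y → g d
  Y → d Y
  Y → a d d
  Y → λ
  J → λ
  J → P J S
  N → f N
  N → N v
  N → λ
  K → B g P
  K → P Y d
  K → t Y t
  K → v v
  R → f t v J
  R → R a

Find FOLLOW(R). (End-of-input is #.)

{ a, f }

In B → R f B: add FIRST(f B) = { f }.
In R → R a: add FIRST(a) = { a }.
Union: FOLLOW(R) = { a, f }.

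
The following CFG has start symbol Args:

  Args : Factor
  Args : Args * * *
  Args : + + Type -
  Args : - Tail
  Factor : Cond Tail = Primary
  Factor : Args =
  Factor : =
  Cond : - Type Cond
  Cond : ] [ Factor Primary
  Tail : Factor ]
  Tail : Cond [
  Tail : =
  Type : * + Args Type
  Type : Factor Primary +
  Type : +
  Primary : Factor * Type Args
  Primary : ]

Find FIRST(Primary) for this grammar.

From Primary : Factor * Type Args: add FIRST(Factor) = { +, -, =, ] }.
Primary : ] contributes {]}.
Union: FIRST(Primary) = { +, -, =, ] }.

{ +, -, =, ] }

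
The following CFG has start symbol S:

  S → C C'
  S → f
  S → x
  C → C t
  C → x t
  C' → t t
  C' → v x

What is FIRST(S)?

From S → C C': add FIRST(C) = { x }.
S → f contributes {f}.
S → x contributes {x}.
Union: FIRST(S) = { f, x }.

{ f, x }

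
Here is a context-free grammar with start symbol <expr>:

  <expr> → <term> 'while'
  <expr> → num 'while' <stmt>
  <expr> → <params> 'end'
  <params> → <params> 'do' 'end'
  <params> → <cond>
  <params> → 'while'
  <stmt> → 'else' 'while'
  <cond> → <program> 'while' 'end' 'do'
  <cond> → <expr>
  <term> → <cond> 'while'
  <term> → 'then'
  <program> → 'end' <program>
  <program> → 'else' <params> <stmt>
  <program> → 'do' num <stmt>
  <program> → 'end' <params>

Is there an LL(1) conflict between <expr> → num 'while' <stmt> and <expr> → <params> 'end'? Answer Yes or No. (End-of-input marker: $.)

Yes

FIRST(num 'while' <stmt>) = { num } and FIRST(<params> 'end') = { 'do', 'else', 'end', 'then', 'while', num }.
Both contain num, so the two alternatives are not disjoint — LL(1) conflict.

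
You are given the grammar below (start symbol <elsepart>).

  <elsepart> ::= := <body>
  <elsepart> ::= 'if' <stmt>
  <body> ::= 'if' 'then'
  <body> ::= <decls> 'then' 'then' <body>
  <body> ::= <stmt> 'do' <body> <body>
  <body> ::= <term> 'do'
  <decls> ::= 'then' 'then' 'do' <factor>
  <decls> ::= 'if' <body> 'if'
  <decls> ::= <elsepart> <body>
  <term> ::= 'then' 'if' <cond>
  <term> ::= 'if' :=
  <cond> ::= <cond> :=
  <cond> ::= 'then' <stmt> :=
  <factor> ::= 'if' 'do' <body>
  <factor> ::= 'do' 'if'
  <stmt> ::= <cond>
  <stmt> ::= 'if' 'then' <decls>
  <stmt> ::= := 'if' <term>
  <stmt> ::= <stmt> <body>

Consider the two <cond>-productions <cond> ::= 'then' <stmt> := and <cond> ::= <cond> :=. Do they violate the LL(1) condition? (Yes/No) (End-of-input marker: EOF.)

FIRST('then' <stmt> :=) = { 'then' } and FIRST(<cond> :=) = { 'then' }.
Both contain 'then', so the two alternatives are not disjoint — LL(1) conflict.

Yes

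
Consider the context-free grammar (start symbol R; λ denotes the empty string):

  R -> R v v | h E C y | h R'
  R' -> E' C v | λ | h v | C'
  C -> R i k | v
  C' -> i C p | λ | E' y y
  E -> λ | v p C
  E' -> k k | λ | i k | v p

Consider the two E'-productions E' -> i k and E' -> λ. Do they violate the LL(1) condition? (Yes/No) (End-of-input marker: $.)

No

FIRST(i k) = { i } and FIRST(λ) = { λ }.
The second is nullable but FOLLOW(E') = { h, v, y } is disjoint from FIRST of the first.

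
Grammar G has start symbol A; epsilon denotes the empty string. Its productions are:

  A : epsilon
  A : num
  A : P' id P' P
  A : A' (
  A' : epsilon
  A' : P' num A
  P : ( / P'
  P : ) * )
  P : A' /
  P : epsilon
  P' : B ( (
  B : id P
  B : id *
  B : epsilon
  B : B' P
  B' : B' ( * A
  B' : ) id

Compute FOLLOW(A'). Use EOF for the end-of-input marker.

In A : A' (: add FIRST(() = { ( }.
In P : A' /: add FIRST(/) = { / }.
Union: FOLLOW(A') = { (, / }.

{ (, / }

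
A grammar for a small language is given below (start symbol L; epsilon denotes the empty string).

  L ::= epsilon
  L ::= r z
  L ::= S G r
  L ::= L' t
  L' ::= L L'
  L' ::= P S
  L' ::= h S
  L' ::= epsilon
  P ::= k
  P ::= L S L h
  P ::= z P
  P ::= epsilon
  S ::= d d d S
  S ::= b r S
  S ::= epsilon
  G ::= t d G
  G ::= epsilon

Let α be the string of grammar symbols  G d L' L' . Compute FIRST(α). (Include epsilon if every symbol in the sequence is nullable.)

Add FIRST(G)\{epsilon} = { t }; G is nullable, continue.
d is a terminal; add {d} and stop.

{ d, t }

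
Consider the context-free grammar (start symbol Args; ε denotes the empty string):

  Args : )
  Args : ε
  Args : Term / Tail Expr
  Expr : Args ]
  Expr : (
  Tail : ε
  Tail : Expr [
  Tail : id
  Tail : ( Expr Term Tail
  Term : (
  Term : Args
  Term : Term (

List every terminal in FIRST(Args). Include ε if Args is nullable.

{ (, ), /, ε }

Args : ) contributes {)}.
Args : ε contributes ε.
From Args : Term / Tail Expr: Term nullable, take FIRST(Term) ∪ {/} = { (, ), / }.
Union: FIRST(Args) = { (, ), /, ε }.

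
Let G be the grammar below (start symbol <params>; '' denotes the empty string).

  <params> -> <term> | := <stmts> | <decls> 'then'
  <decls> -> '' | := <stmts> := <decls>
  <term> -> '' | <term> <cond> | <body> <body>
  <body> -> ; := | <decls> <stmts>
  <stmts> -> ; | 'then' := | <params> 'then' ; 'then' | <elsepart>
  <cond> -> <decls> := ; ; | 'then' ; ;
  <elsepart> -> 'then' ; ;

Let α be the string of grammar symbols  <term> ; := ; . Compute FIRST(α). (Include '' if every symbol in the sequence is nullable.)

Add FIRST(<term>)\{''} = { 'then', :=, ; }; <term> is nullable, continue.
; is a terminal; add {;} and stop.

{ 'then', :=, ; }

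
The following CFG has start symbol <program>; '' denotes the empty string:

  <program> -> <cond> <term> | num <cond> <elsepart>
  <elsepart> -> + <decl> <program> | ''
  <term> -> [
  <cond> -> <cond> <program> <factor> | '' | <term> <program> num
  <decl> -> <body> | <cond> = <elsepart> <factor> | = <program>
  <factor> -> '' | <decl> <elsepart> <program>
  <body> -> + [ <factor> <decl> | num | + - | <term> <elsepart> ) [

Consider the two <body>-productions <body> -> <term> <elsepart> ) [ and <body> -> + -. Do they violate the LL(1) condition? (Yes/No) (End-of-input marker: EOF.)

No

FIRST(<term> <elsepart> ) [) = { [ } and FIRST(+ -) = { + }.
The FIRST sets are disjoint and neither alternative is nullable — no conflict.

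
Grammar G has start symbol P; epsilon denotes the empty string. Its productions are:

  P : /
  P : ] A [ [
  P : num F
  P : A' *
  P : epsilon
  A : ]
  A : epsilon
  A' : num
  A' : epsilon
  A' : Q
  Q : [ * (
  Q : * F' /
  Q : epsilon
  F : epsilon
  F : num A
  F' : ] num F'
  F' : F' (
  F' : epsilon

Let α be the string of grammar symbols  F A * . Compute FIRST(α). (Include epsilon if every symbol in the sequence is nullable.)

{ *, ], num }

Add FIRST(F)\{epsilon} = { num }; F is nullable, continue.
Add FIRST(A)\{epsilon} = { ] }; A is nullable, continue.
* is a terminal; add {*} and stop.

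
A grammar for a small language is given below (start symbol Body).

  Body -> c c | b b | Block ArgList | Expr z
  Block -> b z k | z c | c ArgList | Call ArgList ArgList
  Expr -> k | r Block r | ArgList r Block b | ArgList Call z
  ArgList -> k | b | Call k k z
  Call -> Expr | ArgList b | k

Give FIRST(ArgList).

{ b, k, r }

ArgList -> k contributes {k}.
ArgList -> b contributes {b}.
From ArgList -> Call k k z: add FIRST(Call) = { b, k, r }.
Union: FIRST(ArgList) = { b, k, r }.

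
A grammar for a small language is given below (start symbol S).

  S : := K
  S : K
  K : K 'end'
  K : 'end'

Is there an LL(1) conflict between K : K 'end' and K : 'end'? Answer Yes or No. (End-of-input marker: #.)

FIRST(K 'end') = { 'end' } and FIRST('end') = { 'end' }.
Both contain 'end', so the two alternatives are not disjoint — LL(1) conflict.

Yes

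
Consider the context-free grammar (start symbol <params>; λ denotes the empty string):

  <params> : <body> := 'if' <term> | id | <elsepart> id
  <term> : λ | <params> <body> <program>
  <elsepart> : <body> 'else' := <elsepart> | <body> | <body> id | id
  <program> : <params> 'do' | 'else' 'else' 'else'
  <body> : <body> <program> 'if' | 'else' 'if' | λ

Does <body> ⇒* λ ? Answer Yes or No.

<body> has an λ-production, so <body> ⇒ λ.

Yes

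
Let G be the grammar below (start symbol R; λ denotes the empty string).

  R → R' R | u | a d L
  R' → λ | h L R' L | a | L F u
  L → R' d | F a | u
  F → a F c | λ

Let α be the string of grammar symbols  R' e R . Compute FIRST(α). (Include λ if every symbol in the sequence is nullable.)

Add FIRST(R')\{λ} = { a, d, h, u }; R' is nullable, continue.
e is a terminal; add {e} and stop.

{ a, d, e, h, u }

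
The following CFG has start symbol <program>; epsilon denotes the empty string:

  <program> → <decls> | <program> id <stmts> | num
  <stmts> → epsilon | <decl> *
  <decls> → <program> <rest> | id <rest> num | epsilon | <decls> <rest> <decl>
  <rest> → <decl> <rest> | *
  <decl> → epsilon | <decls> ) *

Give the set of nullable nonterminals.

Directly nullable (have an epsilon-production): <stmts>, <decls>, <decl>.
<program> → <decls> with every symbol nullable, so <program> is nullable.
No other nonterminal has a production whose RHS symbols are all nullable.

{ <decl>, <decls>, <program>, <stmts> }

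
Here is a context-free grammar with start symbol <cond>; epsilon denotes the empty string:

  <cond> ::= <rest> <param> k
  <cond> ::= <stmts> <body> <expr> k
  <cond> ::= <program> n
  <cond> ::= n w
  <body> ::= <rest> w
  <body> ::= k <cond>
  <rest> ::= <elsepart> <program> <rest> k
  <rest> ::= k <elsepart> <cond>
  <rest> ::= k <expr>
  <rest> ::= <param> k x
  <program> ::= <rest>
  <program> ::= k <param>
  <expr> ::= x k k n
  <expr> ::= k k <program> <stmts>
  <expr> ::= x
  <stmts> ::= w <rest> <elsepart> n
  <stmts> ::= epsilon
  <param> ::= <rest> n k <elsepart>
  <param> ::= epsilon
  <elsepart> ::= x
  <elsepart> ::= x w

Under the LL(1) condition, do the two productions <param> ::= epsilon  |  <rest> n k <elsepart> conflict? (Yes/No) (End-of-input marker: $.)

FIRST(epsilon) = { epsilon } and FIRST(<rest> n k <elsepart>) = { k, x }.
The first alternative is nullable and FOLLOW(<param>) = { k, n, w, x } shares k with FIRST of the second — conflict.

Yes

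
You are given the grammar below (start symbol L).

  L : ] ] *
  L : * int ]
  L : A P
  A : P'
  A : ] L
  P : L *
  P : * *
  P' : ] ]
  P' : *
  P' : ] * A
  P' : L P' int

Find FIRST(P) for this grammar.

From P : L *: add FIRST(L) = { *, ] }.
P : * * contributes {*}.
Union: FIRST(P) = { *, ] }.

{ *, ] }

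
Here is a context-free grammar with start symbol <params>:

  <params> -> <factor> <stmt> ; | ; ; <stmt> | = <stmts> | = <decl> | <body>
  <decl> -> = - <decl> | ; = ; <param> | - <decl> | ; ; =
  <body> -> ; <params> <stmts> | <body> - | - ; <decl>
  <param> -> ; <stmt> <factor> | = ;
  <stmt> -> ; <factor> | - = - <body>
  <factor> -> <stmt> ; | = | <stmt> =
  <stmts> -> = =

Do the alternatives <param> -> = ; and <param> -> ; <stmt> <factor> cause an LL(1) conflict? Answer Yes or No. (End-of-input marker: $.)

No

FIRST(= ;) = { = } and FIRST(; <stmt> <factor>) = { ; }.
The FIRST sets are disjoint and neither alternative is nullable — no conflict.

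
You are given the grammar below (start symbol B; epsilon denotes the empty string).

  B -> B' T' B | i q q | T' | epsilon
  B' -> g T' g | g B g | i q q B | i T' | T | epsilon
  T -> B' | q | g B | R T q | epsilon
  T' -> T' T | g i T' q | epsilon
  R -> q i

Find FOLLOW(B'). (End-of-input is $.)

In B -> B' T' B: add FIRST(T' B)\{epsilon} = { g, i, q }.
  Since T' B is nullable, also add FOLLOW(B) = { $, g, i, q }.
In T -> B': B' is at the end, add FOLLOW(T) = { $, g, i, q }.
Union: FOLLOW(B') = { $, g, i, q }.

{ $, g, i, q }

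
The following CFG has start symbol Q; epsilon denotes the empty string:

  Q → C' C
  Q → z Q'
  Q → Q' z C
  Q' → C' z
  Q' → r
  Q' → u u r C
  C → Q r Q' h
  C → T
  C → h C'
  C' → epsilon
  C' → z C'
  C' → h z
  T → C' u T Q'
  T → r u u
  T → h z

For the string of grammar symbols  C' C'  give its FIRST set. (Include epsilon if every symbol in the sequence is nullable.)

{ h, z, epsilon }

Add FIRST(C')\{epsilon} = { h, z }; C' is nullable, continue.
Add FIRST(C')\{epsilon} = { h, z }; C' is nullable, continue.
Every symbol is nullable, so include epsilon.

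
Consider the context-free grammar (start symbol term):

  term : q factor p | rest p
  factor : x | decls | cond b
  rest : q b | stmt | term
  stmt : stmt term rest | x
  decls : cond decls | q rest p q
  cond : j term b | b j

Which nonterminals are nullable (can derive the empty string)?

{ } (none)

No nonterminal has an empty production or an RHS whose symbols are all nullable.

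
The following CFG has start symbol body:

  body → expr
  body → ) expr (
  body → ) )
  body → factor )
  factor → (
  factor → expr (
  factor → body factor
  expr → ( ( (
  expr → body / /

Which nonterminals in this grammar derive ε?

No nonterminal has an empty production or an RHS whose symbols are all nullable.

{ } (none)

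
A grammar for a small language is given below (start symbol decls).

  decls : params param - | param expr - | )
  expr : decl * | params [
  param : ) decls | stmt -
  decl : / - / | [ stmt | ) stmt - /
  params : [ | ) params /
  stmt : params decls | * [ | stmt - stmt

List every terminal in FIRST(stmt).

From stmt : params decls: add FIRST(params) = { ), [ }.
stmt : * [ contributes {*}.
From stmt : stmt - stmt: add FIRST(stmt) = { ), *, [ }.
Union: FIRST(stmt) = { ), *, [ }.

{ ), *, [ }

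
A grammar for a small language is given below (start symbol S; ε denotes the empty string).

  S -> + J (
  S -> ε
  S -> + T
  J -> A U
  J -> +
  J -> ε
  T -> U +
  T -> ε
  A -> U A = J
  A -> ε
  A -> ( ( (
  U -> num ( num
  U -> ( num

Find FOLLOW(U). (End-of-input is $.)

{ (, +, =, num }

In J -> A U: U is at the end, add FOLLOW(J) = { (, =, num }.
In T -> U +: add FIRST(+) = { + }.
In A -> U A = J: add FIRST(A = J) = { (, =, num }.
Union: FOLLOW(U) = { (, +, =, num }.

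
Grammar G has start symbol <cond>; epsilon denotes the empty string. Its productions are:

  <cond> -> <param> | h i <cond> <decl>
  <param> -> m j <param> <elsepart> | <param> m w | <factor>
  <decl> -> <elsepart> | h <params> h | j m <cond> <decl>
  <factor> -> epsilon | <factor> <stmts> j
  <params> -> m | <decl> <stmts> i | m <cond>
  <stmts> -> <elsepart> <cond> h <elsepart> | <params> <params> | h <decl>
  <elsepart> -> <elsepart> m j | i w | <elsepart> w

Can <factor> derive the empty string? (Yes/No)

Yes

<factor> has an epsilon-production, so <factor> ⇒ epsilon.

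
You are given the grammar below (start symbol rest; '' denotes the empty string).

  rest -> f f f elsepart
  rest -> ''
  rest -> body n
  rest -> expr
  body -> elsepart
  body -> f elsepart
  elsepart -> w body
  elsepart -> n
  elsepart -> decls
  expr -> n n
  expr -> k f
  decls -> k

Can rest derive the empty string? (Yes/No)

Yes

rest has an ''-production, so rest ⇒ ''.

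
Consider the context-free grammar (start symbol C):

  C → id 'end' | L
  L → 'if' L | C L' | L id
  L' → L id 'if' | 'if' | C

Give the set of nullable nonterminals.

{ } (none)

No nonterminal has an empty production or an RHS whose symbols are all nullable.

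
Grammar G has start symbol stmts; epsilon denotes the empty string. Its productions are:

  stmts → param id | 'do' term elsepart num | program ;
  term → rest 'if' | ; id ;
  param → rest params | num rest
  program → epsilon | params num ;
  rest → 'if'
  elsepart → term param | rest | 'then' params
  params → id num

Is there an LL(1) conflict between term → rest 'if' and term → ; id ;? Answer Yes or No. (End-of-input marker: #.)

FIRST(rest 'if') = { 'if' } and FIRST(; id ;) = { ; }.
The FIRST sets are disjoint and neither alternative is nullable — no conflict.

No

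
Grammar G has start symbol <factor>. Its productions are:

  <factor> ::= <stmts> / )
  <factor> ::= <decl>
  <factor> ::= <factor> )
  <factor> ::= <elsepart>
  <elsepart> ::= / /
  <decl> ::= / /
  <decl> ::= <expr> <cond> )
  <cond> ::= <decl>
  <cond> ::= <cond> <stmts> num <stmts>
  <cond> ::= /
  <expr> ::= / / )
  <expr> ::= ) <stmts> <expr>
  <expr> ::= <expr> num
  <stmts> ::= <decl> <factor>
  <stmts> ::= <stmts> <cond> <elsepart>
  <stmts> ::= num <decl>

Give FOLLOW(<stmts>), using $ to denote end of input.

{ ), /, num }

In <factor> ::= <stmts> / ): add FIRST(/ )) = { / }.
In <cond> ::= <cond> <stmts> num <stmts>: add FIRST(num <stmts>) = { num }.
In <cond> ::= <cond> <stmts> num <stmts>: <stmts> is at the end, add FOLLOW(<cond>) = { ), /, num }.
In <expr> ::= ) <stmts> <expr>: add FIRST(<expr>) = { ), / }.
In <stmts> ::= <stmts> <cond> <elsepart>: add FIRST(<cond> <elsepart>) = { ), / }.
Union: FOLLOW(<stmts>) = { ), /, num }.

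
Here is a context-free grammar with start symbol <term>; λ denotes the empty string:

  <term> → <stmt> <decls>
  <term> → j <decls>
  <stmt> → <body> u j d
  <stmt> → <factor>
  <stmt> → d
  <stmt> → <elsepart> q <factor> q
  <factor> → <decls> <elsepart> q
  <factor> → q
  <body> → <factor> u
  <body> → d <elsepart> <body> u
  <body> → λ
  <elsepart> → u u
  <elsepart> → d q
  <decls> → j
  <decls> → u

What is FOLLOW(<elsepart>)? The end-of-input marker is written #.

In <stmt> → <elsepart> q <factor> q: add FIRST(q <factor> q) = { q }.
In <factor> → <decls> <elsepart> q: add FIRST(q) = { q }.
In <body> → d <elsepart> <body> u: add FIRST(<body> u) = { d, j, q, u }.
Union: FOLLOW(<elsepart>) = { d, j, q, u }.

{ d, j, q, u }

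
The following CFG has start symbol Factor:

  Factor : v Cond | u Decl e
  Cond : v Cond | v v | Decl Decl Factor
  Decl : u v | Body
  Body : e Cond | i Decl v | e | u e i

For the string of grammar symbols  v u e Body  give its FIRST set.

{ v }

v is a terminal; add {v} and stop.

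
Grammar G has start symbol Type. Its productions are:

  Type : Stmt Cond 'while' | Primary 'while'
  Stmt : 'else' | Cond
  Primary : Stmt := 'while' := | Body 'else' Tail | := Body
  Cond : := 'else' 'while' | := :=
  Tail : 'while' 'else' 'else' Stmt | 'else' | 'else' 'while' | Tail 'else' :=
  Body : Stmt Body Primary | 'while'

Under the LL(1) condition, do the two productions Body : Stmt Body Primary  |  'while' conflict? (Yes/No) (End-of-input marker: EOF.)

FIRST(Stmt Body Primary) = { 'else', := } and FIRST('while') = { 'while' }.
The FIRST sets are disjoint and neither alternative is nullable — no conflict.

No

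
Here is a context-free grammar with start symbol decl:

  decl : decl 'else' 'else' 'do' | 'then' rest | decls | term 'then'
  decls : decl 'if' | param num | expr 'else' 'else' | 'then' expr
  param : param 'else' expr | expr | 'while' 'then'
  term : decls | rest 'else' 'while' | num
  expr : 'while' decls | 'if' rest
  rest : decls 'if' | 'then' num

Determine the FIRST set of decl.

From decl : decl 'else' 'else' 'do': add FIRST(decl) = { 'if', 'then', 'while', num }.
decl : 'then' rest contributes {'then'}.
From decl : decls: add FIRST(decls) = { 'if', 'then', 'while', num }.
From decl : term 'then': add FIRST(term) = { 'if', 'then', 'while', num }.
Union: FIRST(decl) = { 'if', 'then', 'while', num }.

{ 'if', 'then', 'while', num }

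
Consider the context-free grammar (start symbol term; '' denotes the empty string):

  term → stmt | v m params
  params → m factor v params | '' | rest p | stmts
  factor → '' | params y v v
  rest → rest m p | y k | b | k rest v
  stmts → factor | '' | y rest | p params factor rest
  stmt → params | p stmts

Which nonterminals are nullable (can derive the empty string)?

{ factor, params, stmt, stmts, term }

Directly nullable (have an ''-production): params, factor, stmts.
stmt → params with every symbol nullable, so stmt is nullable.
term → stmt with every symbol nullable, so term is nullable.
No other nonterminal has a production whose RHS symbols are all nullable.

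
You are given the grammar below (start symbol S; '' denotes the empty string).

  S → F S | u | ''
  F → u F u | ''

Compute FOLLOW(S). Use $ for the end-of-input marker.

S is the start symbol, so $ ∈ FOLLOW(S).
In S → F S: S is at the end, add FOLLOW(S) = { $ }.
Union: FOLLOW(S) = { $ }.

{ $ }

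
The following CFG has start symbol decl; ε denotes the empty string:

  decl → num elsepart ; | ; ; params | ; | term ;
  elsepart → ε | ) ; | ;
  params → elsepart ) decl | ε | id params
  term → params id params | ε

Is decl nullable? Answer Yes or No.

No

Nullable nonterminals: elsepart, params, term.
No production of decl has an RHS whose symbols are all nullable, so decl is not nullable.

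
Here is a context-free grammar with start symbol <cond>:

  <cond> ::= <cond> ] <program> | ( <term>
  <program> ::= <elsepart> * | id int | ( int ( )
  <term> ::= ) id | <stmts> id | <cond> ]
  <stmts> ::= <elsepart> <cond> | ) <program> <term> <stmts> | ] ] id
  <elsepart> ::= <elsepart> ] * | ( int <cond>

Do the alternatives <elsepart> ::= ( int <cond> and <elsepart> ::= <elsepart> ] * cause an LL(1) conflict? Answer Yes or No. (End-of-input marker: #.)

Yes

FIRST(( int <cond>) = { ( } and FIRST(<elsepart> ] *) = { ( }.
Both contain (, so the two alternatives are not disjoint — LL(1) conflict.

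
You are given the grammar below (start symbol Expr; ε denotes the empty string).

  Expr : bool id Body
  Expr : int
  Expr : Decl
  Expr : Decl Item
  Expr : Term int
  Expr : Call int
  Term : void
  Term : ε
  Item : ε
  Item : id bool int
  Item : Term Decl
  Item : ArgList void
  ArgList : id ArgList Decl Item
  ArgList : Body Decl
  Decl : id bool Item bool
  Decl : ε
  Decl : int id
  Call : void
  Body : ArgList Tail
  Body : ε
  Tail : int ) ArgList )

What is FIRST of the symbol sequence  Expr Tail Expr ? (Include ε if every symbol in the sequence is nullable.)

{ bool, id, int, void }

Add FIRST(Expr)\{ε} = { bool, id, int, void }; Expr is nullable, continue.
Add FIRST(Tail) = { int }; Tail is not nullable, stop.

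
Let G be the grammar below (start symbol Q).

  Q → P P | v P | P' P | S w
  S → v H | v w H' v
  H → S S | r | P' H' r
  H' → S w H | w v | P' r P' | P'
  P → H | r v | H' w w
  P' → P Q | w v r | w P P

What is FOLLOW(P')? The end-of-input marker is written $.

In Q → P' P: add FIRST(P) = { r, v, w }.
In H → P' H' r: add FIRST(H' r) = { r, v, w }.
In H' → P' r P': add FIRST(r P') = { r }.
In H' → P' r P': P' is at the end, add FOLLOW(H') = { r, v, w }.
In H' → P': P' is at the end, add FOLLOW(H') = { r, v, w }.
Union: FOLLOW(P') = { r, v, w }.

{ r, v, w }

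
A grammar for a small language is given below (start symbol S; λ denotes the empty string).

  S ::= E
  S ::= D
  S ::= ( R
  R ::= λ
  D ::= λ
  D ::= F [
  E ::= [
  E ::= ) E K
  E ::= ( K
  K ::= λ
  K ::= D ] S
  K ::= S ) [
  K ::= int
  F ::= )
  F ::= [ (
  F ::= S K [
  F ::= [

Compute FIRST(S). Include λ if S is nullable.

From S ::= E: add FIRST(E) = { (, ), [ }.
From S ::= D: add FIRST(D) = { (, ), [, ], int, λ } (including λ since D is nullable).
S ::= ( R contributes {(}.
Union: FIRST(S) = { (, ), [, ], int, λ }.

{ (, ), [, ], int, λ }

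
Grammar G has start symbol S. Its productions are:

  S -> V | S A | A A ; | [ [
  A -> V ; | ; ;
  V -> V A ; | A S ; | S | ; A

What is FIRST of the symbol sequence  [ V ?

{ [ }

[ is a terminal; add {[} and stop.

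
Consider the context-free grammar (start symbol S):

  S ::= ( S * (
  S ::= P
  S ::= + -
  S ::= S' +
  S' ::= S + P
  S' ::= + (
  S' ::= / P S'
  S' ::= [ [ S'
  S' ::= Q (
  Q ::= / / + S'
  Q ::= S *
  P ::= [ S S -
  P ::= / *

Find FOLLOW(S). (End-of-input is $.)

S is the start symbol, so $ ∈ FOLLOW(S).
In S ::= ( S * (: add FIRST(* () = { * }.
In S' ::= S + P: add FIRST(+ P) = { + }.
In Q ::= S *: add FIRST(*) = { * }.
In P ::= [ S S -: add FIRST(S -) = { (, +, /, [ }.
In P ::= [ S S -: add FIRST(-) = { - }.
Union: FOLLOW(S) = { $, (, *, +, -, /, [ }.

{ $, (, *, +, -, /, [ }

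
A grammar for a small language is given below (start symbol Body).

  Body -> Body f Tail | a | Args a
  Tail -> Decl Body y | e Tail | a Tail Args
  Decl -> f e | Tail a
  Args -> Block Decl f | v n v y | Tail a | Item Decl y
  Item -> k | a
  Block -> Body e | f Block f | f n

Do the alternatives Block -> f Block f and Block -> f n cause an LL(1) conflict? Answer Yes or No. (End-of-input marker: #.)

FIRST(f Block f) = { f } and FIRST(f n) = { f }.
Both contain f, so the two alternatives are not disjoint — LL(1) conflict.

Yes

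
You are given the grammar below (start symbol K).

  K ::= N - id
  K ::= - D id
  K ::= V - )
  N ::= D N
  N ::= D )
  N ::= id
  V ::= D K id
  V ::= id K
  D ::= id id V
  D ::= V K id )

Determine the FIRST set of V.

From V ::= D K id: add FIRST(D) = { id }.
V ::= id K contributes {id}.
Union: FIRST(V) = { id }.

{ id }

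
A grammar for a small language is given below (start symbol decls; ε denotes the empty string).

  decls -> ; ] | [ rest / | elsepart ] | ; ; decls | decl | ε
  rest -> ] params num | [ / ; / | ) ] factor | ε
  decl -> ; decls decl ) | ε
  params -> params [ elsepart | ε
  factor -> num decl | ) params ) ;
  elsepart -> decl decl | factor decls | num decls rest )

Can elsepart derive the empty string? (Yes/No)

elsepart -> decl decl and each of decl, decl is nullable, so elsepart ⇒* ε.

Yes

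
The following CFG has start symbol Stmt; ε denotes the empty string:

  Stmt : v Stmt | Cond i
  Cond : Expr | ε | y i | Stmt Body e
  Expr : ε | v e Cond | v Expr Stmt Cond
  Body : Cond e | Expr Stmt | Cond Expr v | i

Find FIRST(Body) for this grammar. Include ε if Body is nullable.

{ e, i, v, y }

From Body : Cond e: Cond nullable, take FIRST(Cond) ∪ {e} = { e, i, v, y }.
From Body : Expr Stmt: Expr nullable, take FIRST(Expr) ∪ FIRST(Stmt) = { i, v, y }.
From Body : Cond Expr v: Cond, Expr nullable, take FIRST(Cond) ∪ FIRST(Expr) ∪ {v} = { i, v, y }.
Body : i contributes {i}.
Union: FIRST(Body) = { e, i, v, y }.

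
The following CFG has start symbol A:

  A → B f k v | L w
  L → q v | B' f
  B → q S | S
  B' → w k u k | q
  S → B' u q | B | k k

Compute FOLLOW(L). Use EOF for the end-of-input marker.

{ w }

In A → L w: add FIRST(w) = { w }.
Union: FOLLOW(L) = { w }.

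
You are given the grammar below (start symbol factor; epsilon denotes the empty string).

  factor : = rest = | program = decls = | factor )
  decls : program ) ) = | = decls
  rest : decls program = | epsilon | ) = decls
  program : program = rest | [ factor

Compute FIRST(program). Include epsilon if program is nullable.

{ [ }

From program : program = rest: add FIRST(program) = { [ }.
program : [ factor contributes {[}.
Union: FIRST(program) = { [ }.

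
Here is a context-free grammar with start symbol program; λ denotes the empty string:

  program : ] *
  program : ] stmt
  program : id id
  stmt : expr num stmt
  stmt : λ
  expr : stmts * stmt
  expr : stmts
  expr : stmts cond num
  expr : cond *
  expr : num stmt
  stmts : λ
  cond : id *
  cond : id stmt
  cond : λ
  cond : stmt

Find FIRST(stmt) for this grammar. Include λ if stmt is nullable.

{ *, id, num, λ }

From stmt : expr num stmt: expr nullable, take FIRST(expr) ∪ {num} = { *, id, num }.
stmt : λ contributes λ.
Union: FIRST(stmt) = { *, id, num, λ }.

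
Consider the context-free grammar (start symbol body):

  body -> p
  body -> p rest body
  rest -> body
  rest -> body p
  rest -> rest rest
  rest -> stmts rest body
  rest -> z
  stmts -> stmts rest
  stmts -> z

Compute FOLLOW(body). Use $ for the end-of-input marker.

body is the start symbol, so $ ∈ FOLLOW(body).
In body -> p rest body: body is at the end, add FOLLOW(body) = { $, p, z }.
In rest -> body: body is at the end, add FOLLOW(rest) = { p, z }.
In rest -> body p: add FIRST(p) = { p }.
In rest -> stmts rest body: body is at the end, add FOLLOW(rest) = { p, z }.
Union: FOLLOW(body) = { $, p, z }.

{ $, p, z }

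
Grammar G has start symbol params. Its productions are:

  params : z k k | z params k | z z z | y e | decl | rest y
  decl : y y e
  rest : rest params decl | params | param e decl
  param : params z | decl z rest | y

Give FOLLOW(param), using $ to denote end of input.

In rest : param e decl: add FIRST(e decl) = { e }.
Union: FOLLOW(param) = { e }.

{ e }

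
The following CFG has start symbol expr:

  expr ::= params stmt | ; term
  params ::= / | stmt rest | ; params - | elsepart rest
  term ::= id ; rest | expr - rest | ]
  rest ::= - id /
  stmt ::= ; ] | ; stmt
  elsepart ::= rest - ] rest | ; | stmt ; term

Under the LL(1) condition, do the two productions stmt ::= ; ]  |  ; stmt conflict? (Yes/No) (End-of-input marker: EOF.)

Yes

FIRST(; ]) = { ; } and FIRST(; stmt) = { ; }.
Both contain ;, so the two alternatives are not disjoint — LL(1) conflict.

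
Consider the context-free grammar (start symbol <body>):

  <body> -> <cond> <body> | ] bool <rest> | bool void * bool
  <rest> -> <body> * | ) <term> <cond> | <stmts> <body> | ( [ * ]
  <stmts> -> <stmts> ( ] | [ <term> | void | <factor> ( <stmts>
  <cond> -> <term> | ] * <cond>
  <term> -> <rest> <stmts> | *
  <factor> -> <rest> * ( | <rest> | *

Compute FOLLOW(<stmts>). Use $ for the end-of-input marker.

{ $, (, ), *, [, ], bool, void }

In <rest> -> <stmts> <body>: add FIRST(<body>) = { (, ), *, [, ], bool, void }.
In <stmts> -> <stmts> ( ]: add FIRST(( ]) = { ( }.
In <stmts> -> <factor> ( <stmts>: <stmts> is at the end, add FOLLOW(<stmts>) = { $, (, ), *, [, ], bool, void }.
In <term> -> <rest> <stmts>: <stmts> is at the end, add FOLLOW(<term>) = { $, (, ), *, [, ], bool, void }.
Union: FOLLOW(<stmts>) = { $, (, ), *, [, ], bool, void }.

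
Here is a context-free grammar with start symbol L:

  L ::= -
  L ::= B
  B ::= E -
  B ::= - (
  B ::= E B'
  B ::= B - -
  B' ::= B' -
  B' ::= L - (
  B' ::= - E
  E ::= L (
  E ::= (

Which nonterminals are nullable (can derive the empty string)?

{ } (none)

No nonterminal has an empty production or an RHS whose symbols are all nullable.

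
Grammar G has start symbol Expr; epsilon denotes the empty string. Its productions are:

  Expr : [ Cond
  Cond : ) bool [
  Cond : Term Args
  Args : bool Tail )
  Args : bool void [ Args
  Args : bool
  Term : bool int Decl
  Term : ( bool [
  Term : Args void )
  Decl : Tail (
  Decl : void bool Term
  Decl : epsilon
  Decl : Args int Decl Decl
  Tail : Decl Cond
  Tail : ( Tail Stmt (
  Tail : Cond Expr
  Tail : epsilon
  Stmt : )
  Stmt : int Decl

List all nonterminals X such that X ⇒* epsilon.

{ Decl, Tail }

Directly nullable (have an epsilon-production): Decl, Tail.
No other nonterminal has a production whose RHS symbols are all nullable.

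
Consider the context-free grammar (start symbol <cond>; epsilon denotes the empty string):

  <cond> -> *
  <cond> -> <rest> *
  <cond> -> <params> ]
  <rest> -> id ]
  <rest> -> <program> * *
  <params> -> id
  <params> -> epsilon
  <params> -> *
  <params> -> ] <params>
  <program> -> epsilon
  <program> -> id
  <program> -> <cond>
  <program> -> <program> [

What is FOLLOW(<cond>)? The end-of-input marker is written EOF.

{ EOF, *, [ }

<cond> is the start symbol, so EOF ∈ FOLLOW(<cond>).
In <program> -> <cond>: <cond> is at the end, add FOLLOW(<program>) = { *, [ }.
Union: FOLLOW(<cond>) = { EOF, *, [ }.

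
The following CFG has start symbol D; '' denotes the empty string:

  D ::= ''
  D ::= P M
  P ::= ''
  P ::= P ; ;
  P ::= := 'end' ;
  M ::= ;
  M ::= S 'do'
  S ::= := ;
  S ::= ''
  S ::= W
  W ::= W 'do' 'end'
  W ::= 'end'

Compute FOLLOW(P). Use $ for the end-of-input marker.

In D ::= P M: add FIRST(M) = { 'do', 'end', :=, ; }.
In P ::= P ; ;: add FIRST(; ;) = { ; }.
Union: FOLLOW(P) = { 'do', 'end', :=, ; }.

{ 'do', 'end', :=, ; }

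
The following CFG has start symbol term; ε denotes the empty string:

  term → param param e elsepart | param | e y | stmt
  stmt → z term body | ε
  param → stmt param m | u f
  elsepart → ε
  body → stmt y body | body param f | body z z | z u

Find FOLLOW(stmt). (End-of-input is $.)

{ $, u, y, z }

In term → stmt: stmt is at the end, add FOLLOW(term) = { $, y, z }.
In param → stmt param m: add FIRST(param m) = { u, z }.
In body → stmt y body: add FIRST(y body) = { y }.
Union: FOLLOW(stmt) = { $, u, y, z }.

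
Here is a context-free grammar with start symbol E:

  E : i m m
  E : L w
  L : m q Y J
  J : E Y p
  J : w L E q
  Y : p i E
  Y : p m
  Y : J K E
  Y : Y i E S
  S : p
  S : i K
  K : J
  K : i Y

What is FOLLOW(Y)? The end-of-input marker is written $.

In L : m q Y J: add FIRST(J) = { i, m, w }.
In J : E Y p: add FIRST(p) = { p }.
In Y : Y i E S: add FIRST(i E S) = { i }.
In K : i Y: Y is at the end, add FOLLOW(K) = { i, m, p, w }.
Union: FOLLOW(Y) = { i, m, p, w }.

{ i, m, p, w }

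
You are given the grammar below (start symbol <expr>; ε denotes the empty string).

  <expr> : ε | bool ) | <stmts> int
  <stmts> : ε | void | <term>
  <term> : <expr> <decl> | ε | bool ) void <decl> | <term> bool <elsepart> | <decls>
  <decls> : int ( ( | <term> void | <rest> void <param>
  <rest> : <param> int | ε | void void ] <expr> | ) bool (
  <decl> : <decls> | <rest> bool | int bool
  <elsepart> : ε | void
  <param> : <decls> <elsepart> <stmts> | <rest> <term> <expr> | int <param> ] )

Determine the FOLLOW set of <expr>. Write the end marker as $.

<expr> is the start symbol, so $ ∈ FOLLOW(<expr>).
In <term> : <expr> <decl>: add FIRST(<decl>) = { ), bool, int, void }.
In <rest> : void void ] <expr>: <expr> is at the end, add FOLLOW(<rest>) = { ), ], bool, int, void }.
In <param> : <rest> <term> <expr>: <expr> is at the end, add FOLLOW(<param>) = { ), ], bool, int, void }.
Union: FOLLOW(<expr>) = { $, ), ], bool, int, void }.

{ $, ), ], bool, int, void }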